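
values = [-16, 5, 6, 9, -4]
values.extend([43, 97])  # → [-16, 5, 6, 9, -4, 43, 97]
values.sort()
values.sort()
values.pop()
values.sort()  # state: [-16, -4, 5, 6, 9, 43]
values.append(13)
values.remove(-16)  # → [-4, 5, 6, 9, 43, 13]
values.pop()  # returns 13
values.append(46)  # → [-4, 5, 6, 9, 43, 46]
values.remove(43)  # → [-4, 5, 6, 9, 46]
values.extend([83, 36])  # [-4, 5, 6, 9, 46, 83, 36]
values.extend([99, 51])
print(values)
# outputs [-4, 5, 6, 9, 46, 83, 36, 99, 51]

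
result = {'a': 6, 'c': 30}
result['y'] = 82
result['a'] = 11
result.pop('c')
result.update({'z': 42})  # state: {'a': 11, 'y': 82, 'z': 42}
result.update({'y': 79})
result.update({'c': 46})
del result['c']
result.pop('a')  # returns 11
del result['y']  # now {'z': 42}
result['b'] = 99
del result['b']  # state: {'z': 42}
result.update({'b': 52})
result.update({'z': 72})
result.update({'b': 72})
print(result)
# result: {'z': 72, 'b': 72}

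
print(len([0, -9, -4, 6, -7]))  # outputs 5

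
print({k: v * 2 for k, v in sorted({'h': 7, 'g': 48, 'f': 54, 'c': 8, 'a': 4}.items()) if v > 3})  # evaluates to {'a': 8, 'c': 16, 'f': 108, 'g': 96, 'h': 14}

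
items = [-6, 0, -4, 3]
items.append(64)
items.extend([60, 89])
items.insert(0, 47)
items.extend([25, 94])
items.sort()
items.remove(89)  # [-6, -4, 0, 3, 25, 47, 60, 64, 94]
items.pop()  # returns 94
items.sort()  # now [-6, -4, 0, 3, 25, 47, 60, 64]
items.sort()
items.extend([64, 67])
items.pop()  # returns 67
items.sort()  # [-6, -4, 0, 3, 25, 47, 60, 64, 64]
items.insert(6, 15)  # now [-6, -4, 0, 3, 25, 47, 15, 60, 64, 64]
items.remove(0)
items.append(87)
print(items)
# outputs [-6, -4, 3, 25, 47, 15, 60, 64, 64, 87]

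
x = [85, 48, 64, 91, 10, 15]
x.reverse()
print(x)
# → [15, 10, 91, 64, 48, 85]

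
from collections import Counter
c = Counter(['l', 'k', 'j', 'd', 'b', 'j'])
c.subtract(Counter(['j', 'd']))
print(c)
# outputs Counter({'l': 1, 'k': 1, 'j': 1, 'b': 1, 'd': 0})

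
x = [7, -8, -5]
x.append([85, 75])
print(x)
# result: [7, -8, -5, [85, 75]]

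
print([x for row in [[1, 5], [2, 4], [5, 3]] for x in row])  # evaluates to [1, 5, 2, 4, 5, 3]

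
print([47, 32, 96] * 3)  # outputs [47, 32, 96, 47, 32, 96, 47, 32, 96]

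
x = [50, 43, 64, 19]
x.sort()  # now [19, 43, 50, 64]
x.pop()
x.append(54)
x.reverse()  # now [54, 50, 43, 19]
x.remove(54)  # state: [50, 43, 19]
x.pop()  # 19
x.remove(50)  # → [43]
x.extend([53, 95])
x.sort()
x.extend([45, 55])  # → [43, 53, 95, 45, 55]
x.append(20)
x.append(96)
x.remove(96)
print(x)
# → [43, 53, 95, 45, 55, 20]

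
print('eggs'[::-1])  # sgge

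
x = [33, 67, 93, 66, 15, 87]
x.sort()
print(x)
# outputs [15, 33, 66, 67, 87, 93]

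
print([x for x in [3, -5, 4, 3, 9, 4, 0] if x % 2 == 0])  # [4, 4, 0]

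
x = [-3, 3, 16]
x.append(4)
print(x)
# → [-3, 3, 16, 4]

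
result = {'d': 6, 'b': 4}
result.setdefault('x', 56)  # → 56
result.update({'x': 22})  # {'d': 6, 'b': 4, 'x': 22}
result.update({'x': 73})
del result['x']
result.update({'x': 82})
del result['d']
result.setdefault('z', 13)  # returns 13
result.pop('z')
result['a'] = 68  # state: {'b': 4, 'x': 82, 'a': 68}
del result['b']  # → {'x': 82, 'a': 68}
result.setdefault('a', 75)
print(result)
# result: {'x': 82, 'a': 68}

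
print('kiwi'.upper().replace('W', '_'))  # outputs KI_I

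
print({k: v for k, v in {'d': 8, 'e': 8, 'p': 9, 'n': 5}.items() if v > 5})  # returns {'d': 8, 'e': 8, 'p': 9}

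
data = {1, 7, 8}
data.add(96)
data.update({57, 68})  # {1, 7, 8, 57, 68, 96}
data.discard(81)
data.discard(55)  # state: {1, 7, 8, 57, 68, 96}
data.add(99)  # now {1, 7, 8, 57, 68, 96, 99}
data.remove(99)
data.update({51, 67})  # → {1, 7, 8, 51, 57, 67, 68, 96}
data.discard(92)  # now {1, 7, 8, 51, 57, 67, 68, 96}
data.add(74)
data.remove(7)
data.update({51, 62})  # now {1, 8, 51, 57, 62, 67, 68, 74, 96}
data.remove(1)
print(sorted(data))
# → [8, 51, 57, 62, 67, 68, 74, 96]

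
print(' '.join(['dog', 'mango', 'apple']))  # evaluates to dog mango apple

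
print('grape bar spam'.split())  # ['grape', 'bar', 'spam']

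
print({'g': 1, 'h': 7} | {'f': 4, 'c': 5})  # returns {'g': 1, 'h': 7, 'f': 4, 'c': 5}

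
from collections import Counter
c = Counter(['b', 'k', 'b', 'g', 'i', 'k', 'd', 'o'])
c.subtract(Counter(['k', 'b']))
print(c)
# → Counter({'b': 1, 'k': 1, 'g': 1, 'i': 1, 'd': 1, 'o': 1})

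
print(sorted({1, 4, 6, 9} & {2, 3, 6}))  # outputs [6]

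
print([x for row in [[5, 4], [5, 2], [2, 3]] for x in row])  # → [5, 4, 5, 2, 2, 3]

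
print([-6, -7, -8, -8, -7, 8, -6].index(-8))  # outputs 2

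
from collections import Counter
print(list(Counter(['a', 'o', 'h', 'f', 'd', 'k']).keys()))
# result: ['a', 'o', 'h', 'f', 'd', 'k']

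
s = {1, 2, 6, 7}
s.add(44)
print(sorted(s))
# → [1, 2, 6, 7, 44]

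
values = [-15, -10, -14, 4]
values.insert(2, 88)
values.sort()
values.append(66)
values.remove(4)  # [-15, -14, -10, 88, 66]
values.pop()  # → 66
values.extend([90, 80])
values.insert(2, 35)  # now [-15, -14, 35, -10, 88, 90, 80]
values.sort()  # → [-15, -14, -10, 35, 80, 88, 90]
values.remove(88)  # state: [-15, -14, -10, 35, 80, 90]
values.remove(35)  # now [-15, -14, -10, 80, 90]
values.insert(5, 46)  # [-15, -14, -10, 80, 90, 46]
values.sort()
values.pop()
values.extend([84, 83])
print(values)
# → [-15, -14, -10, 46, 80, 84, 83]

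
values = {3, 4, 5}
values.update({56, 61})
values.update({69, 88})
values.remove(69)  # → {3, 4, 5, 56, 61, 88}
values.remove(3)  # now {4, 5, 56, 61, 88}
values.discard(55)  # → {4, 5, 56, 61, 88}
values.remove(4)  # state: {5, 56, 61, 88}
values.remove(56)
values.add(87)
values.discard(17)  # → {5, 61, 87, 88}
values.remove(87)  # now {5, 61, 88}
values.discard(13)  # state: {5, 61, 88}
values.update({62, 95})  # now {5, 61, 62, 88, 95}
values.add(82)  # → {5, 61, 62, 82, 88, 95}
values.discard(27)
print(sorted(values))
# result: [5, 61, 62, 82, 88, 95]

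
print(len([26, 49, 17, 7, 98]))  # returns 5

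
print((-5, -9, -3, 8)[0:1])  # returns (-5,)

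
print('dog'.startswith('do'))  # True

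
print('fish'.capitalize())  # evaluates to Fish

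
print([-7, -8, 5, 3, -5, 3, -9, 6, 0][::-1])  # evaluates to [0, 6, -9, 3, -5, 3, 5, -8, -7]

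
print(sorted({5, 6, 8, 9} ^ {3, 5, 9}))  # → [3, 6, 8]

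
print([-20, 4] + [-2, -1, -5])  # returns [-20, 4, -2, -1, -5]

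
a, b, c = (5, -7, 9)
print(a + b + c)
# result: 7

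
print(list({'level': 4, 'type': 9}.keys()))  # ['level', 'type']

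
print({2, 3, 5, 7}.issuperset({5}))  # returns True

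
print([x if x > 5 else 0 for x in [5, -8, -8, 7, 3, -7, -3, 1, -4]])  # [0, 0, 0, 7, 0, 0, 0, 0, 0]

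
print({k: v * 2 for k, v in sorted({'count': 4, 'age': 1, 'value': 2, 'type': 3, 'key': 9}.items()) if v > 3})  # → {'count': 8, 'key': 18}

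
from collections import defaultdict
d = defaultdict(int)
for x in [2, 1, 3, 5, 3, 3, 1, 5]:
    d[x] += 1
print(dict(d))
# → {2: 1, 1: 2, 3: 3, 5: 2}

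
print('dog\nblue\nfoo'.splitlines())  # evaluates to ['dog', 'blue', 'foo']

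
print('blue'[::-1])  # eulb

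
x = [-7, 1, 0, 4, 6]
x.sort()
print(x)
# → [-7, 0, 1, 4, 6]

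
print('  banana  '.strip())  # banana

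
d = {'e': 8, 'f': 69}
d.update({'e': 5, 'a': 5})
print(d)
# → {'e': 5, 'f': 69, 'a': 5}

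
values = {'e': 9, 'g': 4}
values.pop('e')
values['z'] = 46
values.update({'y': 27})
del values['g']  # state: {'z': 46, 'y': 27}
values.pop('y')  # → 27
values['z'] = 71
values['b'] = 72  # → {'z': 71, 'b': 72}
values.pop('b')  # 72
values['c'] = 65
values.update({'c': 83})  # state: {'z': 71, 'c': 83}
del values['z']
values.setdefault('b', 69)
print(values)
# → {'c': 83, 'b': 69}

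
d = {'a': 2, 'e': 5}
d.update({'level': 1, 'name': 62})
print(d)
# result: {'a': 2, 'e': 5, 'level': 1, 'name': 62}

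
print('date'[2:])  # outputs te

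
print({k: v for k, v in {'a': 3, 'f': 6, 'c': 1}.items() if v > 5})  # {'f': 6}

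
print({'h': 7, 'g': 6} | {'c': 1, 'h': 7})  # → {'h': 7, 'g': 6, 'c': 1}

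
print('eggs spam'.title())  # Eggs Spam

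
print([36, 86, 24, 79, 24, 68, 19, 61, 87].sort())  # None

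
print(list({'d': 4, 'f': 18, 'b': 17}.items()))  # [('d', 4), ('f', 18), ('b', 17)]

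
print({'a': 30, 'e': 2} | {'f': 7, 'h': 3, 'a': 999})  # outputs {'a': 999, 'e': 2, 'f': 7, 'h': 3}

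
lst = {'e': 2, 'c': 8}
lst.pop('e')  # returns 2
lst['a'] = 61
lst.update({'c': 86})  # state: {'c': 86, 'a': 61}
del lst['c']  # {'a': 61}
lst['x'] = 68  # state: {'a': 61, 'x': 68}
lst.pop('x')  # 68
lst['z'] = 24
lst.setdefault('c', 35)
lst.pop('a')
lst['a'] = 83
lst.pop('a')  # 83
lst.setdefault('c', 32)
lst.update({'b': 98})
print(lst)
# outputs {'z': 24, 'c': 35, 'b': 98}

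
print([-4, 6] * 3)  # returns [-4, 6, -4, 6, -4, 6]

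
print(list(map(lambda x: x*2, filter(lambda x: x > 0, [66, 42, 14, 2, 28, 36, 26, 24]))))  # [132, 84, 28, 4, 56, 72, 52, 48]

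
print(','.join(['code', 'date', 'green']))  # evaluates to code,date,green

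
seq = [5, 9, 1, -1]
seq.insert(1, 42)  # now [5, 42, 9, 1, -1]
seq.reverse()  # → [-1, 1, 9, 42, 5]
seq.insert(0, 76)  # [76, -1, 1, 9, 42, 5]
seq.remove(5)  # [76, -1, 1, 9, 42]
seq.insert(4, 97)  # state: [76, -1, 1, 9, 97, 42]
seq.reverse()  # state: [42, 97, 9, 1, -1, 76]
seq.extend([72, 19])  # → [42, 97, 9, 1, -1, 76, 72, 19]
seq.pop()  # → 19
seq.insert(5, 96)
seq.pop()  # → 72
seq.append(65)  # [42, 97, 9, 1, -1, 96, 76, 65]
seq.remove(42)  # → [97, 9, 1, -1, 96, 76, 65]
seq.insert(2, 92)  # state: [97, 9, 92, 1, -1, 96, 76, 65]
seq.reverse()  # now [65, 76, 96, -1, 1, 92, 9, 97]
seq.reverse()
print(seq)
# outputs [97, 9, 92, 1, -1, 96, 76, 65]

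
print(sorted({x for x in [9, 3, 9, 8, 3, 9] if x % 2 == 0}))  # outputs [8]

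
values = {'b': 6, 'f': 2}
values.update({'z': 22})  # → {'b': 6, 'f': 2, 'z': 22}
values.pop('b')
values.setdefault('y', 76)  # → 76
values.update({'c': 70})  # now {'f': 2, 'z': 22, 'y': 76, 'c': 70}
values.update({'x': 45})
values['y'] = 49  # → {'f': 2, 'z': 22, 'y': 49, 'c': 70, 'x': 45}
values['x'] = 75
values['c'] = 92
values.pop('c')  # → 92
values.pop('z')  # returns 22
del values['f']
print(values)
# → {'y': 49, 'x': 75}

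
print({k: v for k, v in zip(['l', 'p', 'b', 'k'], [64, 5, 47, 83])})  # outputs {'l': 64, 'p': 5, 'b': 47, 'k': 83}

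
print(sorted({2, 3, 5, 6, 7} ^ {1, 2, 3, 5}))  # [1, 6, 7]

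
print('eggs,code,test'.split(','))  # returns ['eggs', 'code', 'test']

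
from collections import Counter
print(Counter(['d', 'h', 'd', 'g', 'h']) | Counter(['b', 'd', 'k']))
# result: Counter({'d': 2, 'h': 2, 'g': 1, 'b': 1, 'k': 1})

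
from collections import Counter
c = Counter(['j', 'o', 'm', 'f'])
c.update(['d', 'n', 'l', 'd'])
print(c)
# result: Counter({'d': 2, 'j': 1, 'o': 1, 'm': 1, 'f': 1, 'n': 1, 'l': 1})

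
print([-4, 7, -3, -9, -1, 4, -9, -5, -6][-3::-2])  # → [-9, -1, -3, -4]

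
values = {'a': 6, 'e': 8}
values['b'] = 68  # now {'a': 6, 'e': 8, 'b': 68}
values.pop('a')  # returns 6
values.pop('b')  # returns 68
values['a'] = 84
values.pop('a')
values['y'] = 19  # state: {'e': 8, 'y': 19}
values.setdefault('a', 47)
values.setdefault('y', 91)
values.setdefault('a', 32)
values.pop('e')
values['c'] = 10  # {'y': 19, 'a': 47, 'c': 10}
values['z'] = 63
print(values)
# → {'y': 19, 'a': 47, 'c': 10, 'z': 63}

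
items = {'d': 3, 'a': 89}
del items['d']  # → {'a': 89}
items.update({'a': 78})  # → {'a': 78}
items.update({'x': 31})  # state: {'a': 78, 'x': 31}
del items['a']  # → {'x': 31}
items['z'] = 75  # {'x': 31, 'z': 75}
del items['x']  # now {'z': 75}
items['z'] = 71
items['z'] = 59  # {'z': 59}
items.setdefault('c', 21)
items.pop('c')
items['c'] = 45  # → {'z': 59, 'c': 45}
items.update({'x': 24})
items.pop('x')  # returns 24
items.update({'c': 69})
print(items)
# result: {'z': 59, 'c': 69}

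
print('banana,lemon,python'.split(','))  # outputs ['banana', 'lemon', 'python']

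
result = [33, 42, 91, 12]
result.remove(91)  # [33, 42, 12]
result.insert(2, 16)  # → [33, 42, 16, 12]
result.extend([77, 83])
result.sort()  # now [12, 16, 33, 42, 77, 83]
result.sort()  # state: [12, 16, 33, 42, 77, 83]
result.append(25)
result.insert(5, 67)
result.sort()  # [12, 16, 25, 33, 42, 67, 77, 83]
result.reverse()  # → [83, 77, 67, 42, 33, 25, 16, 12]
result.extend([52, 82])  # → [83, 77, 67, 42, 33, 25, 16, 12, 52, 82]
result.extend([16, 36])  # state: [83, 77, 67, 42, 33, 25, 16, 12, 52, 82, 16, 36]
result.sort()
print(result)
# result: [12, 16, 16, 25, 33, 36, 42, 52, 67, 77, 82, 83]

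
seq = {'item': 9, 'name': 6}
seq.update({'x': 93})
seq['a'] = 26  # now {'item': 9, 'name': 6, 'x': 93, 'a': 26}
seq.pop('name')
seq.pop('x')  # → 93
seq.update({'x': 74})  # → {'item': 9, 'a': 26, 'x': 74}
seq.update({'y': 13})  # {'item': 9, 'a': 26, 'x': 74, 'y': 13}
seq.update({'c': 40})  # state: {'item': 9, 'a': 26, 'x': 74, 'y': 13, 'c': 40}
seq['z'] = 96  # {'item': 9, 'a': 26, 'x': 74, 'y': 13, 'c': 40, 'z': 96}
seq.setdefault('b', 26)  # 26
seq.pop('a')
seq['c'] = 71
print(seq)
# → {'item': 9, 'x': 74, 'y': 13, 'c': 71, 'z': 96, 'b': 26}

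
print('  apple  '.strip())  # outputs apple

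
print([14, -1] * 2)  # [14, -1, 14, -1]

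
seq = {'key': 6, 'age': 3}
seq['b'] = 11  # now {'key': 6, 'age': 3, 'b': 11}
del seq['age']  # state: {'key': 6, 'b': 11}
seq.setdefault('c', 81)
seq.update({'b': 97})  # {'key': 6, 'b': 97, 'c': 81}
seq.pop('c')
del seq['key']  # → {'b': 97}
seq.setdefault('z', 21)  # 21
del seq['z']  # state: {'b': 97}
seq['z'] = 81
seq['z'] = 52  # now {'b': 97, 'z': 52}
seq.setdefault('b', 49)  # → 97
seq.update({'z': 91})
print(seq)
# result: {'b': 97, 'z': 91}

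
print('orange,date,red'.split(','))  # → ['orange', 'date', 'red']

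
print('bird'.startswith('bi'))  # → True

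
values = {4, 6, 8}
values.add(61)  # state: {4, 6, 8, 61}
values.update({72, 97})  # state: {4, 6, 8, 61, 72, 97}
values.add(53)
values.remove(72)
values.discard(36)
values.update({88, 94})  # {4, 6, 8, 53, 61, 88, 94, 97}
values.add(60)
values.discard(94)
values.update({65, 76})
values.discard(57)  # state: {4, 6, 8, 53, 60, 61, 65, 76, 88, 97}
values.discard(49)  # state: {4, 6, 8, 53, 60, 61, 65, 76, 88, 97}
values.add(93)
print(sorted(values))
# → [4, 6, 8, 53, 60, 61, 65, 76, 88, 93, 97]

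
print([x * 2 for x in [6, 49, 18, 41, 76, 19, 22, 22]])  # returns [12, 98, 36, 82, 152, 38, 44, 44]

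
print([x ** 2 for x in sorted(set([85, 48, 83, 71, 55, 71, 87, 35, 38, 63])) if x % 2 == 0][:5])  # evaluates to [1444, 2304]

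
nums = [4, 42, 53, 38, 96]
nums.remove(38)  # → [4, 42, 53, 96]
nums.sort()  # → [4, 42, 53, 96]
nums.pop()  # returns 96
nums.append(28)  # [4, 42, 53, 28]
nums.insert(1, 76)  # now [4, 76, 42, 53, 28]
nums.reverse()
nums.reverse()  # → [4, 76, 42, 53, 28]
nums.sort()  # [4, 28, 42, 53, 76]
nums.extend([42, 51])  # [4, 28, 42, 53, 76, 42, 51]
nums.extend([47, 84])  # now [4, 28, 42, 53, 76, 42, 51, 47, 84]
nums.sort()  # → [4, 28, 42, 42, 47, 51, 53, 76, 84]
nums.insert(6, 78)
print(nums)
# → [4, 28, 42, 42, 47, 51, 78, 53, 76, 84]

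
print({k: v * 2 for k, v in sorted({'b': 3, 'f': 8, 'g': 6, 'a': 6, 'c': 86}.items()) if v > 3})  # {'a': 12, 'c': 172, 'f': 16, 'g': 12}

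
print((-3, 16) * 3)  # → (-3, 16, -3, 16, -3, 16)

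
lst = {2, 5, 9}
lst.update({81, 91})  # {2, 5, 9, 81, 91}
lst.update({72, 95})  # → {2, 5, 9, 72, 81, 91, 95}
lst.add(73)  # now {2, 5, 9, 72, 73, 81, 91, 95}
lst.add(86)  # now {2, 5, 9, 72, 73, 81, 86, 91, 95}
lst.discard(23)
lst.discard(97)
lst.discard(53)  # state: {2, 5, 9, 72, 73, 81, 86, 91, 95}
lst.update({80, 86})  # {2, 5, 9, 72, 73, 80, 81, 86, 91, 95}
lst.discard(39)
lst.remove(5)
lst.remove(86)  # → {2, 9, 72, 73, 80, 81, 91, 95}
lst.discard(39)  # {2, 9, 72, 73, 80, 81, 91, 95}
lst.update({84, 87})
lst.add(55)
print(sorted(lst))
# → [2, 9, 55, 72, 73, 80, 81, 84, 87, 91, 95]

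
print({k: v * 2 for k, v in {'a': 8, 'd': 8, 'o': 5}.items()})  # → {'a': 16, 'd': 16, 'o': 10}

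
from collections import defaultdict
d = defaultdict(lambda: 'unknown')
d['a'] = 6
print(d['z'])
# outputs unknown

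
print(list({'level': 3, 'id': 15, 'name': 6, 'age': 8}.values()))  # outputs [3, 15, 6, 8]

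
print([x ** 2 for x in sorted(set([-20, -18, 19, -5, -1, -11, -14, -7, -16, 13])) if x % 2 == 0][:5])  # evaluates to [400, 324, 256, 196]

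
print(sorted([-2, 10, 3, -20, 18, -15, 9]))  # [-20, -15, -2, 3, 9, 10, 18]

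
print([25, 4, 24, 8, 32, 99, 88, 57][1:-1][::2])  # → [4, 8, 99]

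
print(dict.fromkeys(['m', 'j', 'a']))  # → {'m': None, 'j': None, 'a': None}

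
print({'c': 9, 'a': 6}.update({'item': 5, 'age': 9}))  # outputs None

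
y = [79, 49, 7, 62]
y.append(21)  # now [79, 49, 7, 62, 21]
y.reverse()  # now [21, 62, 7, 49, 79]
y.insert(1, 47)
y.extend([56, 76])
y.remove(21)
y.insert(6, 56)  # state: [47, 62, 7, 49, 79, 56, 56, 76]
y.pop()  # 76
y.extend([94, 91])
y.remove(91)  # [47, 62, 7, 49, 79, 56, 56, 94]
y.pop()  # 94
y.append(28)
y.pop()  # 28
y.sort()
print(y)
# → [7, 47, 49, 56, 56, 62, 79]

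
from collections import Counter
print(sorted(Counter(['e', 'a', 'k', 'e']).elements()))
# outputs ['a', 'e', 'e', 'k']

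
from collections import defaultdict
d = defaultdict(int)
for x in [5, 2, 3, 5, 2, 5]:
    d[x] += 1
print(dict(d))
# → {5: 3, 2: 2, 3: 1}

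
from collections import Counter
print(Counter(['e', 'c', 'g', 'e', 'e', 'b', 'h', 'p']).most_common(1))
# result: [('e', 3)]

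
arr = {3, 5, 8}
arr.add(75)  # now {3, 5, 8, 75}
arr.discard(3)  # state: {5, 8, 75}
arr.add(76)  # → {5, 8, 75, 76}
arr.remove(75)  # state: {5, 8, 76}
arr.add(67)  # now {5, 8, 67, 76}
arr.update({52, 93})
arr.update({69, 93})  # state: {5, 8, 52, 67, 69, 76, 93}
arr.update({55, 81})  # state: {5, 8, 52, 55, 67, 69, 76, 81, 93}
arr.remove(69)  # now {5, 8, 52, 55, 67, 76, 81, 93}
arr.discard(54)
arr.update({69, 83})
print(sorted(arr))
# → [5, 8, 52, 55, 67, 69, 76, 81, 83, 93]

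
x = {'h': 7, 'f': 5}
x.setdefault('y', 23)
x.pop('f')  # 5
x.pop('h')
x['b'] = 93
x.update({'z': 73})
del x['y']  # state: {'b': 93, 'z': 73}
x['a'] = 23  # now {'b': 93, 'z': 73, 'a': 23}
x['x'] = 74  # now {'b': 93, 'z': 73, 'a': 23, 'x': 74}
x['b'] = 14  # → {'b': 14, 'z': 73, 'a': 23, 'x': 74}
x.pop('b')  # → 14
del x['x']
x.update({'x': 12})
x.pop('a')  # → 23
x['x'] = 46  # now {'z': 73, 'x': 46}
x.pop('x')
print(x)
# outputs {'z': 73}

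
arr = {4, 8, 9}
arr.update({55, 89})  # {4, 8, 9, 55, 89}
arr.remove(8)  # {4, 9, 55, 89}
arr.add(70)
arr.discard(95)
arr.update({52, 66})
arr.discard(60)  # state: {4, 9, 52, 55, 66, 70, 89}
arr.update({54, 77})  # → {4, 9, 52, 54, 55, 66, 70, 77, 89}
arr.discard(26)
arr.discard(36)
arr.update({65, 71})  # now {4, 9, 52, 54, 55, 65, 66, 70, 71, 77, 89}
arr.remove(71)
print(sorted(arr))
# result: [4, 9, 52, 54, 55, 65, 66, 70, 77, 89]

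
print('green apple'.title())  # Green Apple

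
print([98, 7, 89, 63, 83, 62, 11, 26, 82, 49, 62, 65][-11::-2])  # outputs [7]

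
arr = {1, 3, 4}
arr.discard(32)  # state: {1, 3, 4}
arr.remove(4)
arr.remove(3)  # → {1}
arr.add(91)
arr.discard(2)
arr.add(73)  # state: {1, 73, 91}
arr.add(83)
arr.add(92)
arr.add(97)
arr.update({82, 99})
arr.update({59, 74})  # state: {1, 59, 73, 74, 82, 83, 91, 92, 97, 99}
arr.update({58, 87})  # {1, 58, 59, 73, 74, 82, 83, 87, 91, 92, 97, 99}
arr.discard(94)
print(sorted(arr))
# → [1, 58, 59, 73, 74, 82, 83, 87, 91, 92, 97, 99]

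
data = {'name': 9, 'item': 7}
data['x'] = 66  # {'name': 9, 'item': 7, 'x': 66}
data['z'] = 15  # {'name': 9, 'item': 7, 'x': 66, 'z': 15}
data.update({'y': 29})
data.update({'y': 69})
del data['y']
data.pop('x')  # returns 66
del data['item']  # {'name': 9, 'z': 15}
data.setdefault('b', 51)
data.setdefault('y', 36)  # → 36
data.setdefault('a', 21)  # 21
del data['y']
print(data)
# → {'name': 9, 'z': 15, 'b': 51, 'a': 21}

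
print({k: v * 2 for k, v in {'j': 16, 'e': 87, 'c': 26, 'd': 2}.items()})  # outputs {'j': 32, 'e': 174, 'c': 52, 'd': 4}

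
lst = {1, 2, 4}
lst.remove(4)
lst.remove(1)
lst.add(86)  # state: {2, 86}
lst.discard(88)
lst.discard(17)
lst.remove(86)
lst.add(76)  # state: {2, 76}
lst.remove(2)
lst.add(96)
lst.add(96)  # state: {76, 96}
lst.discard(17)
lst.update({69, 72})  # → {69, 72, 76, 96}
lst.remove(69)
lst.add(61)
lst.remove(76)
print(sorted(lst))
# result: [61, 72, 96]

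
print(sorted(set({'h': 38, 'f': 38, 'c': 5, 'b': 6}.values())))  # [5, 6, 38]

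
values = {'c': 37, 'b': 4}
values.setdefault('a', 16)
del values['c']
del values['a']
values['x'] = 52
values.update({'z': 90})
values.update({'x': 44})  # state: {'b': 4, 'x': 44, 'z': 90}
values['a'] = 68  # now {'b': 4, 'x': 44, 'z': 90, 'a': 68}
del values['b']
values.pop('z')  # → 90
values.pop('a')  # 68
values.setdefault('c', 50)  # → 50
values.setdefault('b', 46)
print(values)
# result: {'x': 44, 'c': 50, 'b': 46}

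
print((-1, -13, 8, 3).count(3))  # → 1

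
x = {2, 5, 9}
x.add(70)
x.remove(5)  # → {2, 9, 70}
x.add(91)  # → {2, 9, 70, 91}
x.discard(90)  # {2, 9, 70, 91}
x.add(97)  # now {2, 9, 70, 91, 97}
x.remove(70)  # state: {2, 9, 91, 97}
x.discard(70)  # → {2, 9, 91, 97}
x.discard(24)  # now {2, 9, 91, 97}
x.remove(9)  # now {2, 91, 97}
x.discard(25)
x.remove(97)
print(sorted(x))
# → [2, 91]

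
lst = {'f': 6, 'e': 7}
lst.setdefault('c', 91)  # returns 91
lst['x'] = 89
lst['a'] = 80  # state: {'f': 6, 'e': 7, 'c': 91, 'x': 89, 'a': 80}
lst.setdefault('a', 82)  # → 80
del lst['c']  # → {'f': 6, 'e': 7, 'x': 89, 'a': 80}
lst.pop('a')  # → 80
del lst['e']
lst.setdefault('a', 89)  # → 89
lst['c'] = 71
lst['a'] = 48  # {'f': 6, 'x': 89, 'a': 48, 'c': 71}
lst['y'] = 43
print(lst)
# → {'f': 6, 'x': 89, 'a': 48, 'c': 71, 'y': 43}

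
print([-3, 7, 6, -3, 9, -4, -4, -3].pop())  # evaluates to -3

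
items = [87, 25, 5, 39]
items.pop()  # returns 39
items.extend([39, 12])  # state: [87, 25, 5, 39, 12]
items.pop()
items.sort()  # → [5, 25, 39, 87]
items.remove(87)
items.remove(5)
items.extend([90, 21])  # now [25, 39, 90, 21]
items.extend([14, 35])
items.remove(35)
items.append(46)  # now [25, 39, 90, 21, 14, 46]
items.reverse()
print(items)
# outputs [46, 14, 21, 90, 39, 25]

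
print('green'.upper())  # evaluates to GREEN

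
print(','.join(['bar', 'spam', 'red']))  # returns bar,spam,red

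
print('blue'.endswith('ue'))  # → True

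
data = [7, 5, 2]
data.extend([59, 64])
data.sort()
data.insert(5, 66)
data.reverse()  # [66, 64, 59, 7, 5, 2]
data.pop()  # 2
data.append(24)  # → [66, 64, 59, 7, 5, 24]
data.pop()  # 24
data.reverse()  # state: [5, 7, 59, 64, 66]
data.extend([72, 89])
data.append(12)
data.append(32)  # [5, 7, 59, 64, 66, 72, 89, 12, 32]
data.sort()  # [5, 7, 12, 32, 59, 64, 66, 72, 89]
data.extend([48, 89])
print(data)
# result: [5, 7, 12, 32, 59, 64, 66, 72, 89, 48, 89]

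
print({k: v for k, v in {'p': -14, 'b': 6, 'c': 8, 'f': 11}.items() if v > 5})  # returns {'b': 6, 'c': 8, 'f': 11}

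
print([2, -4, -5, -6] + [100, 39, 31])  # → [2, -4, -5, -6, 100, 39, 31]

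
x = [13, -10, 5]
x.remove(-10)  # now [13, 5]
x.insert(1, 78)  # [13, 78, 5]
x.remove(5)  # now [13, 78]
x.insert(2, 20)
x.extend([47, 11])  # [13, 78, 20, 47, 11]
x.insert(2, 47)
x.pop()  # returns 11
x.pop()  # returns 47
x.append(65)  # [13, 78, 47, 20, 65]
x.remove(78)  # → [13, 47, 20, 65]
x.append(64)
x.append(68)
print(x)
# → [13, 47, 20, 65, 64, 68]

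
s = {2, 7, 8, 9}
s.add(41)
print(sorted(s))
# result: [2, 7, 8, 9, 41]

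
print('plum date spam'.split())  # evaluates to ['plum', 'date', 'spam']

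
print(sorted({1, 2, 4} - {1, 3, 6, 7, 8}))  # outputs [2, 4]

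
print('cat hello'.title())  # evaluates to Cat Hello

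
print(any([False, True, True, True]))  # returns True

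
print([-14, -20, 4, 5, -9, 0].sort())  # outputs None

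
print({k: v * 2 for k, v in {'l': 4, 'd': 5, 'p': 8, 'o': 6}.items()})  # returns {'l': 8, 'd': 10, 'p': 16, 'o': 12}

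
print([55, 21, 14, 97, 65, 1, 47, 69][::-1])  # [69, 47, 1, 65, 97, 14, 21, 55]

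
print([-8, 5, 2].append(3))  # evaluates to None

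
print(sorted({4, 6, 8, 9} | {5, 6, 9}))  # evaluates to [4, 5, 6, 8, 9]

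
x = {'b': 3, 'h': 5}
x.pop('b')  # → 3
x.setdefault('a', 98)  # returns 98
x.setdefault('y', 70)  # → 70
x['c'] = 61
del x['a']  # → {'h': 5, 'y': 70, 'c': 61}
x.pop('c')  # 61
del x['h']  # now {'y': 70}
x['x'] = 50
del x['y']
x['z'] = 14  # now {'x': 50, 'z': 14}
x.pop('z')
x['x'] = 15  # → {'x': 15}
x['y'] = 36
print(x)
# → {'x': 15, 'y': 36}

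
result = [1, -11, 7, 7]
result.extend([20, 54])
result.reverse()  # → [54, 20, 7, 7, -11, 1]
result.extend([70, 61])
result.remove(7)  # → [54, 20, 7, -11, 1, 70, 61]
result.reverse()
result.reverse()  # [54, 20, 7, -11, 1, 70, 61]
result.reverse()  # [61, 70, 1, -11, 7, 20, 54]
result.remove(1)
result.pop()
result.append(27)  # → [61, 70, -11, 7, 20, 27]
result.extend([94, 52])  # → [61, 70, -11, 7, 20, 27, 94, 52]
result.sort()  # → [-11, 7, 20, 27, 52, 61, 70, 94]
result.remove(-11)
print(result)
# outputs [7, 20, 27, 52, 61, 70, 94]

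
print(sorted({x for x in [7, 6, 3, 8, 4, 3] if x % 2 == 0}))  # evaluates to [4, 6, 8]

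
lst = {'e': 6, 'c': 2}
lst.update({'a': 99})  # {'e': 6, 'c': 2, 'a': 99}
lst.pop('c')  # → 2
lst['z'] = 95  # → {'e': 6, 'a': 99, 'z': 95}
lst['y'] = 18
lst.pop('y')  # 18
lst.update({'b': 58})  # {'e': 6, 'a': 99, 'z': 95, 'b': 58}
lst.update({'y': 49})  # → {'e': 6, 'a': 99, 'z': 95, 'b': 58, 'y': 49}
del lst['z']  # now {'e': 6, 'a': 99, 'b': 58, 'y': 49}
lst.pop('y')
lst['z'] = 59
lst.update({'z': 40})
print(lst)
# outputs {'e': 6, 'a': 99, 'b': 58, 'z': 40}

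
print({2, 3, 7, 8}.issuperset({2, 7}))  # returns True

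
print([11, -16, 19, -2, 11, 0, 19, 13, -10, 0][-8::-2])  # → [19, 11]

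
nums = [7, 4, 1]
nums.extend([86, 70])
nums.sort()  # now [1, 4, 7, 70, 86]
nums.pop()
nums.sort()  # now [1, 4, 7, 70]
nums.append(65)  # [1, 4, 7, 70, 65]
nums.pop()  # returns 65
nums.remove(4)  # [1, 7, 70]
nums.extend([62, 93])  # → [1, 7, 70, 62, 93]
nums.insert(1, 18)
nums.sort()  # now [1, 7, 18, 62, 70, 93]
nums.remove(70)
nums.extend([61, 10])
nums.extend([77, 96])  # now [1, 7, 18, 62, 93, 61, 10, 77, 96]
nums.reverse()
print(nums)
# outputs [96, 77, 10, 61, 93, 62, 18, 7, 1]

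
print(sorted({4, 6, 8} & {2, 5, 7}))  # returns []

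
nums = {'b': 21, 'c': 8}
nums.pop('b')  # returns 21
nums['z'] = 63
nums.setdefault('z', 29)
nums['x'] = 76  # {'c': 8, 'z': 63, 'x': 76}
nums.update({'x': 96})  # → {'c': 8, 'z': 63, 'x': 96}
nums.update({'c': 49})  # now {'c': 49, 'z': 63, 'x': 96}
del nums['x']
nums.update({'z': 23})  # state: {'c': 49, 'z': 23}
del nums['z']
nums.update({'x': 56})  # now {'c': 49, 'x': 56}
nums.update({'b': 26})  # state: {'c': 49, 'x': 56, 'b': 26}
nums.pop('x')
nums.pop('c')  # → 49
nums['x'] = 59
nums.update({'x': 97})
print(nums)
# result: {'b': 26, 'x': 97}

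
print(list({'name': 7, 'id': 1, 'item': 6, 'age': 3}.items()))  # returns [('name', 7), ('id', 1), ('item', 6), ('age', 3)]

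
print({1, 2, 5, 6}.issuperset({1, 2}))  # True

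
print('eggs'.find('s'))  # 3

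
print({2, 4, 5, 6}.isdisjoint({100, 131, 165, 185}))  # True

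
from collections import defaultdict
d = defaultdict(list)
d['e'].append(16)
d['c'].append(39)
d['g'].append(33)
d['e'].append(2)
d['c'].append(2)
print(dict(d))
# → {'e': [16, 2], 'c': [39, 2], 'g': [33]}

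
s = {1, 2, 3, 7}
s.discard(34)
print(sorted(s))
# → [1, 2, 3, 7]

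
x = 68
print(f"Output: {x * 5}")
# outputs Output: 340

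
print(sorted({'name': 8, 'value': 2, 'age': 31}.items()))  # [('age', 31), ('name', 8), ('value', 2)]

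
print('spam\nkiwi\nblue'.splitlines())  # ['spam', 'kiwi', 'blue']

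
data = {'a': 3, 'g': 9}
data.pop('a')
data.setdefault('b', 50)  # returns 50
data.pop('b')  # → 50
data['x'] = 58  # {'g': 9, 'x': 58}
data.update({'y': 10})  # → {'g': 9, 'x': 58, 'y': 10}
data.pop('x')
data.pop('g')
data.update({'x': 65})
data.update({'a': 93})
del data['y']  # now {'x': 65, 'a': 93}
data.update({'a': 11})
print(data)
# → {'x': 65, 'a': 11}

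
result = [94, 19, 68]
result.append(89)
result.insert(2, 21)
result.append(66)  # [94, 19, 21, 68, 89, 66]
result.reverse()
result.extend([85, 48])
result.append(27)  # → [66, 89, 68, 21, 19, 94, 85, 48, 27]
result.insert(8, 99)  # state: [66, 89, 68, 21, 19, 94, 85, 48, 99, 27]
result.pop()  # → 27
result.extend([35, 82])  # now [66, 89, 68, 21, 19, 94, 85, 48, 99, 35, 82]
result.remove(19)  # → [66, 89, 68, 21, 94, 85, 48, 99, 35, 82]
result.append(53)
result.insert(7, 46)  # [66, 89, 68, 21, 94, 85, 48, 46, 99, 35, 82, 53]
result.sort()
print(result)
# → [21, 35, 46, 48, 53, 66, 68, 82, 85, 89, 94, 99]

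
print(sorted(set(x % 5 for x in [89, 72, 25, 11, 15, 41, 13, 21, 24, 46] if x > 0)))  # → [0, 1, 2, 3, 4]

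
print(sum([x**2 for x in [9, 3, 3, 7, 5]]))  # 173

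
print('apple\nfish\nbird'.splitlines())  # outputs ['apple', 'fish', 'bird']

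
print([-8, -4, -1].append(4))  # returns None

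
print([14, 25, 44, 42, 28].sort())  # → None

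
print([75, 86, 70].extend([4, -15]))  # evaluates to None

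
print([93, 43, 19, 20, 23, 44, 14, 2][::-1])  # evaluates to [2, 14, 44, 23, 20, 19, 43, 93]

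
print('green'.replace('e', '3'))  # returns gr33n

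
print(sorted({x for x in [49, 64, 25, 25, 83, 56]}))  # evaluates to [25, 49, 56, 64, 83]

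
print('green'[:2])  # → gr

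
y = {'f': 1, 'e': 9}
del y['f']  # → {'e': 9}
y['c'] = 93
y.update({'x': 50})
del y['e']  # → {'c': 93, 'x': 50}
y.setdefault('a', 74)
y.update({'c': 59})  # {'c': 59, 'x': 50, 'a': 74}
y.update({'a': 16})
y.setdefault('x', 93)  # 50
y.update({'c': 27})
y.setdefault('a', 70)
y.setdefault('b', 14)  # 14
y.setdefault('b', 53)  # 14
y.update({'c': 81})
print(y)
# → {'c': 81, 'x': 50, 'a': 16, 'b': 14}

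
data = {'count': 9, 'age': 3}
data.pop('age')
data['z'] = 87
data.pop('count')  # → 9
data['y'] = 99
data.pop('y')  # 99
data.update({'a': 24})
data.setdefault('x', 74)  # 74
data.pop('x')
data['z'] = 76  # {'z': 76, 'a': 24}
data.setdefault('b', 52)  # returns 52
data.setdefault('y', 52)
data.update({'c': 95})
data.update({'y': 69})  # {'z': 76, 'a': 24, 'b': 52, 'y': 69, 'c': 95}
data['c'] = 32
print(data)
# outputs {'z': 76, 'a': 24, 'b': 52, 'y': 69, 'c': 32}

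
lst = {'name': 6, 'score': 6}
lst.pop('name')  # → 6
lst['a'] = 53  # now {'score': 6, 'a': 53}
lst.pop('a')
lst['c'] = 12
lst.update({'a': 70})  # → {'score': 6, 'c': 12, 'a': 70}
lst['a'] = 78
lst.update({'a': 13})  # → {'score': 6, 'c': 12, 'a': 13}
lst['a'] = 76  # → {'score': 6, 'c': 12, 'a': 76}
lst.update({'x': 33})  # {'score': 6, 'c': 12, 'a': 76, 'x': 33}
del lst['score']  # {'c': 12, 'a': 76, 'x': 33}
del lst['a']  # {'c': 12, 'x': 33}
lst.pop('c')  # 12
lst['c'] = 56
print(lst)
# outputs {'x': 33, 'c': 56}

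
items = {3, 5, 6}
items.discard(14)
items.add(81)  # {3, 5, 6, 81}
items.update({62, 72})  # {3, 5, 6, 62, 72, 81}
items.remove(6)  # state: {3, 5, 62, 72, 81}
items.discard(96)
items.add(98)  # {3, 5, 62, 72, 81, 98}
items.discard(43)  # {3, 5, 62, 72, 81, 98}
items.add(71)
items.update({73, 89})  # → {3, 5, 62, 71, 72, 73, 81, 89, 98}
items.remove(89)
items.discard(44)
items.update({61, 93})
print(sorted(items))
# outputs [3, 5, 61, 62, 71, 72, 73, 81, 93, 98]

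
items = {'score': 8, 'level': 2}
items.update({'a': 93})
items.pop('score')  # 8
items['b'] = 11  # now {'level': 2, 'a': 93, 'b': 11}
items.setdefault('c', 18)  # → 18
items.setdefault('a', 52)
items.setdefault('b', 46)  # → 11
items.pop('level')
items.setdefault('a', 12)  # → 93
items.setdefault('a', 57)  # 93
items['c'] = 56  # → {'a': 93, 'b': 11, 'c': 56}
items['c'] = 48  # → {'a': 93, 'b': 11, 'c': 48}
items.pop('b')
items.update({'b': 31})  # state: {'a': 93, 'c': 48, 'b': 31}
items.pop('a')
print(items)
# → {'c': 48, 'b': 31}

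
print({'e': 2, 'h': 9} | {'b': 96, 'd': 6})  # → {'e': 2, 'h': 9, 'b': 96, 'd': 6}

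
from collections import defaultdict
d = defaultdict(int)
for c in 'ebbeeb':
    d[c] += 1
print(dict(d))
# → {'e': 3, 'b': 3}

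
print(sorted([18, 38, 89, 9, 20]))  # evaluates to [9, 18, 20, 38, 89]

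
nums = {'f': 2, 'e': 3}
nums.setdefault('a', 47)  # 47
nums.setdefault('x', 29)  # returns 29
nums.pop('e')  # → 3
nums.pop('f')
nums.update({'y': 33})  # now {'a': 47, 'x': 29, 'y': 33}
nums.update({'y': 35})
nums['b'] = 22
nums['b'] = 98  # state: {'a': 47, 'x': 29, 'y': 35, 'b': 98}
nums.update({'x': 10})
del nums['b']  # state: {'a': 47, 'x': 10, 'y': 35}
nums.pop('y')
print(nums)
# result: {'a': 47, 'x': 10}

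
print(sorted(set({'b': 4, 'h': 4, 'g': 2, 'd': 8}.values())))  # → [2, 4, 8]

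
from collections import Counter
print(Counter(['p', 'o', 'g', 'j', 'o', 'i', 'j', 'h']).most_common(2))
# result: [('o', 2), ('j', 2)]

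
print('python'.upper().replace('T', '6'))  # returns PY6HON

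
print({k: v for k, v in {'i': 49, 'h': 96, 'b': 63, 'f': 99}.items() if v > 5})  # {'i': 49, 'h': 96, 'b': 63, 'f': 99}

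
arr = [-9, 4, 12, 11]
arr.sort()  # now [-9, 4, 11, 12]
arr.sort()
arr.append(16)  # [-9, 4, 11, 12, 16]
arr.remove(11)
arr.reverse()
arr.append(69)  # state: [16, 12, 4, -9, 69]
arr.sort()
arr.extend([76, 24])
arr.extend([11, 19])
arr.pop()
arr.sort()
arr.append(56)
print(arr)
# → [-9, 4, 11, 12, 16, 24, 69, 76, 56]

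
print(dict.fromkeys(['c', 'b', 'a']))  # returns {'c': None, 'b': None, 'a': None}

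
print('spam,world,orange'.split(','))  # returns ['spam', 'world', 'orange']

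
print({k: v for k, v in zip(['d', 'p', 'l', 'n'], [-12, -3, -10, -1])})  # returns {'d': -12, 'p': -3, 'l': -10, 'n': -1}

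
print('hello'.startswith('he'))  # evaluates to True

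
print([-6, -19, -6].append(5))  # None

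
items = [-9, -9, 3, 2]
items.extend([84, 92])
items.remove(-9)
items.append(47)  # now [-9, 3, 2, 84, 92, 47]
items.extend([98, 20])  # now [-9, 3, 2, 84, 92, 47, 98, 20]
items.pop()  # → 20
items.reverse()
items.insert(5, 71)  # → [98, 47, 92, 84, 2, 71, 3, -9]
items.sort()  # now [-9, 2, 3, 47, 71, 84, 92, 98]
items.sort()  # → [-9, 2, 3, 47, 71, 84, 92, 98]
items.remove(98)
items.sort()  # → [-9, 2, 3, 47, 71, 84, 92]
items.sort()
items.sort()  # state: [-9, 2, 3, 47, 71, 84, 92]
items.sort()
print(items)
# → [-9, 2, 3, 47, 71, 84, 92]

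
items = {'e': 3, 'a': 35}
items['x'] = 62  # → {'e': 3, 'a': 35, 'x': 62}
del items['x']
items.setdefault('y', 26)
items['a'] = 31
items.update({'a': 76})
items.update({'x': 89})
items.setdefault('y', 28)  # 26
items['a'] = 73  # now {'e': 3, 'a': 73, 'y': 26, 'x': 89}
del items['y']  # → {'e': 3, 'a': 73, 'x': 89}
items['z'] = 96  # {'e': 3, 'a': 73, 'x': 89, 'z': 96}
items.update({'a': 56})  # {'e': 3, 'a': 56, 'x': 89, 'z': 96}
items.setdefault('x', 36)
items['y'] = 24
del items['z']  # {'e': 3, 'a': 56, 'x': 89, 'y': 24}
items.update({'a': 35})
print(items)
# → {'e': 3, 'a': 35, 'x': 89, 'y': 24}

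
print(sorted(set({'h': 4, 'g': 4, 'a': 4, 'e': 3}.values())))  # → [3, 4]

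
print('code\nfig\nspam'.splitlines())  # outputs ['code', 'fig', 'spam']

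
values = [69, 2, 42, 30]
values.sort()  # [2, 30, 42, 69]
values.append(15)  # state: [2, 30, 42, 69, 15]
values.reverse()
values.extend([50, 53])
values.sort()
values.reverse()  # [69, 53, 50, 42, 30, 15, 2]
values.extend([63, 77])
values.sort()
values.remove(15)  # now [2, 30, 42, 50, 53, 63, 69, 77]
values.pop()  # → 77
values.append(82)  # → [2, 30, 42, 50, 53, 63, 69, 82]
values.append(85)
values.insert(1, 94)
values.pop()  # 85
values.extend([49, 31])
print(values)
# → [2, 94, 30, 42, 50, 53, 63, 69, 82, 49, 31]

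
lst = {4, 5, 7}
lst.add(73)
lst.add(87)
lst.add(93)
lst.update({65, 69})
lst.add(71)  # {4, 5, 7, 65, 69, 71, 73, 87, 93}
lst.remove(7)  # {4, 5, 65, 69, 71, 73, 87, 93}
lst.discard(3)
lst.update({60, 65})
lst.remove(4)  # {5, 60, 65, 69, 71, 73, 87, 93}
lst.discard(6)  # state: {5, 60, 65, 69, 71, 73, 87, 93}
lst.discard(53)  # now {5, 60, 65, 69, 71, 73, 87, 93}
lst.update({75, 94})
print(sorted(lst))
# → [5, 60, 65, 69, 71, 73, 75, 87, 93, 94]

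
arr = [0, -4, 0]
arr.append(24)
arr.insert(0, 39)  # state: [39, 0, -4, 0, 24]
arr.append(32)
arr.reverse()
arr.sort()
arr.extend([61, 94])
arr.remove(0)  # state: [-4, 0, 24, 32, 39, 61, 94]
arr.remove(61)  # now [-4, 0, 24, 32, 39, 94]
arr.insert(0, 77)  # [77, -4, 0, 24, 32, 39, 94]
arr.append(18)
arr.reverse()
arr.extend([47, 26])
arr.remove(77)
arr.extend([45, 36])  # [18, 94, 39, 32, 24, 0, -4, 47, 26, 45, 36]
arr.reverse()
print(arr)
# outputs [36, 45, 26, 47, -4, 0, 24, 32, 39, 94, 18]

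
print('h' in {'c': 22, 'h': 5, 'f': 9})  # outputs True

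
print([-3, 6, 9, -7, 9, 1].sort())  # None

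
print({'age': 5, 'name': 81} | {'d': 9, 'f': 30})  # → {'age': 5, 'name': 81, 'd': 9, 'f': 30}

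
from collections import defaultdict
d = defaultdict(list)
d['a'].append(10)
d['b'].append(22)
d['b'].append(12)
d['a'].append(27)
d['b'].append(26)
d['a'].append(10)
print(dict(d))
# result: {'a': [10, 27, 10], 'b': [22, 12, 26]}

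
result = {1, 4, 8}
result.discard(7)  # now {1, 4, 8}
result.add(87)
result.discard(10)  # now {1, 4, 8, 87}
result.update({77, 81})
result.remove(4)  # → {1, 8, 77, 81, 87}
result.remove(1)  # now {8, 77, 81, 87}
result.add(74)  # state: {8, 74, 77, 81, 87}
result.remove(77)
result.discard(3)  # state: {8, 74, 81, 87}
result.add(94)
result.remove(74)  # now {8, 81, 87, 94}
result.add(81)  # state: {8, 81, 87, 94}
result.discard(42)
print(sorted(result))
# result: [8, 81, 87, 94]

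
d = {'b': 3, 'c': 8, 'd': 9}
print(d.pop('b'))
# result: 3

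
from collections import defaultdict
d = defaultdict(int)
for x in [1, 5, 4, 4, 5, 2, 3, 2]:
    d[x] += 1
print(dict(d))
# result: {1: 1, 5: 2, 4: 2, 2: 2, 3: 1}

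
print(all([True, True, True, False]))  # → False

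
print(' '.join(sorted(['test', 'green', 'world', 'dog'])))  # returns dog green test world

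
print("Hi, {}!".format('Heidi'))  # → Hi, Heidi!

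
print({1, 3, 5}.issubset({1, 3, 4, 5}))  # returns True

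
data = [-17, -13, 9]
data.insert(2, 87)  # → [-17, -13, 87, 9]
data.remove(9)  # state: [-17, -13, 87]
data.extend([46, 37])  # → [-17, -13, 87, 46, 37]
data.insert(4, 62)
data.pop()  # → 37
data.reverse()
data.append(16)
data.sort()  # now [-17, -13, 16, 46, 62, 87]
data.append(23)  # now [-17, -13, 16, 46, 62, 87, 23]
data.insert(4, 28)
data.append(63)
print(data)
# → [-17, -13, 16, 46, 28, 62, 87, 23, 63]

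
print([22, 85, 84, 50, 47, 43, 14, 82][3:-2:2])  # [50, 43]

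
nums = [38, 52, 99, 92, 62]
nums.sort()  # [38, 52, 62, 92, 99]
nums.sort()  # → [38, 52, 62, 92, 99]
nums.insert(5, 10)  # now [38, 52, 62, 92, 99, 10]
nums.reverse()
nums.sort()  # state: [10, 38, 52, 62, 92, 99]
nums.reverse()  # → [99, 92, 62, 52, 38, 10]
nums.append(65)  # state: [99, 92, 62, 52, 38, 10, 65]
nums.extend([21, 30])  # [99, 92, 62, 52, 38, 10, 65, 21, 30]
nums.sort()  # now [10, 21, 30, 38, 52, 62, 65, 92, 99]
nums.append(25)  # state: [10, 21, 30, 38, 52, 62, 65, 92, 99, 25]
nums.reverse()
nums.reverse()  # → [10, 21, 30, 38, 52, 62, 65, 92, 99, 25]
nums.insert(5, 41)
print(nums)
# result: [10, 21, 30, 38, 52, 41, 62, 65, 92, 99, 25]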